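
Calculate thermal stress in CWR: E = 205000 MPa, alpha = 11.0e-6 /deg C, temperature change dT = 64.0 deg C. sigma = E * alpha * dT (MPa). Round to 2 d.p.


sigma = E * alpha * dT
sigma = 205000 * 11.0e-6 * 64.0
sigma = 2.255 * 64.0
sigma = 144.32 MPa

144.32


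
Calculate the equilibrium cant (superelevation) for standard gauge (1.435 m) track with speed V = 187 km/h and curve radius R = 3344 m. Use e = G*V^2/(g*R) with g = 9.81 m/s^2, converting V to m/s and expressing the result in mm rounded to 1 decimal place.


Convert speed: V = 187 / 3.6 = 51.9444 m/s
Apply formula: e = 1.435 * 51.9444^2 / (9.81 * 3344)
e = 1.435 * 2698.2253 / 32804.64
e = 0.118031 m = 118.0 mm

118.0


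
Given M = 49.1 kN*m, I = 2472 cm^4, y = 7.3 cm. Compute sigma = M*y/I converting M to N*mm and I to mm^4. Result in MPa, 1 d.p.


Convert units:
M = 49.1 kN*m = 49100000 N*mm
y = 7.3 cm = 73 mm
I = 2472 cm^4 = 24720000 mm^4
sigma = 49100000 * 73 / 24720000
sigma = 145.0 MPa

145.0


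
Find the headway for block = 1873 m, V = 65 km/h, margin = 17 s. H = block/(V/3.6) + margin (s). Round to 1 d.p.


V = 65 / 3.6 = 18.0556 m/s
Block traversal time = 1873 / 18.0556 = 103.7354 s
Headway = 103.7354 + 17
Headway = 120.7 s

120.7


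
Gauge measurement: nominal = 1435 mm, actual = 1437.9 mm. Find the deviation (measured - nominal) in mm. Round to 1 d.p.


Deviation = measured - nominal
Deviation = 1437.9 - 1435
Deviation = 2.9 mm

2.9


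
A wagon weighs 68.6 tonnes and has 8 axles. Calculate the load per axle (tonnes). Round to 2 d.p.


Load per axle = total weight / number of axles
Load = 68.6 / 8
Load = 8.58 tonnes

8.58


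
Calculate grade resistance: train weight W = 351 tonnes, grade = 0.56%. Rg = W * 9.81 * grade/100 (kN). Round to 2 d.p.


Rg = W * 9.81 * grade / 100
Rg = 351 * 9.81 * 0.56 / 100
Rg = 3443.31 * 0.0056
Rg = 19.28 kN

19.28


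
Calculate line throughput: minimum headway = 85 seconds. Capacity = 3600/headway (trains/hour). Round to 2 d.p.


Capacity = 3600 / headway
Capacity = 3600 / 85
Capacity = 42.35 trains/hour

42.35


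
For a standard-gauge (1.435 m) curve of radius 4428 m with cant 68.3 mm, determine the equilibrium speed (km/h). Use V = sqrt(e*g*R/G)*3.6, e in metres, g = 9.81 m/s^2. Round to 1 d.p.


Convert cant: e = 68.3 mm = 0.0683 m
V_ms = sqrt(0.0683 * 9.81 * 4428 / 1.435)
V_ms = sqrt(2067.499543) = 45.4698 m/s
V = 45.4698 * 3.6 = 163.7 km/h

163.7


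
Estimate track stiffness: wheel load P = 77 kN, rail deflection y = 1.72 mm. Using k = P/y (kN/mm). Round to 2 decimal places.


Track stiffness k = P / y
k = 77 / 1.72
k = 44.77 kN/mm

44.77


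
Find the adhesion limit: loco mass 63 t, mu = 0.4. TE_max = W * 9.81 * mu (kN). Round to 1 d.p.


TE_max = W * g * mu
TE_max = 63 * 9.81 * 0.4
TE_max = 618.03 * 0.4
TE_max = 247.2 kN

247.2


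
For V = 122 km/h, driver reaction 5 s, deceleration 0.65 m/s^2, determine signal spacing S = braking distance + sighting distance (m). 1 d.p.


V = 122 / 3.6 = 33.8889 m/s
Braking distance = 33.8889^2 / (2*0.65) = 883.4283 m
Sighting distance = 33.8889 * 5 = 169.4444 m
S = 883.4283 + 169.4444 = 1052.9 m

1052.9


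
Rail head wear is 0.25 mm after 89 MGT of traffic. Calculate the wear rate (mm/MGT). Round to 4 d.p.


Wear rate = total wear / cumulative tonnage
Rate = 0.25 / 89
Rate = 0.0028 mm/MGT

0.0028


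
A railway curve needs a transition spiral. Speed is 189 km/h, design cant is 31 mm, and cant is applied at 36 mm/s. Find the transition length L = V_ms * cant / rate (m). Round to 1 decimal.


Convert speed: V = 189 / 3.6 = 52.5 m/s
L = 52.5 * 31 / 36
L = 1627.5 / 36
L = 45.2 m

45.2


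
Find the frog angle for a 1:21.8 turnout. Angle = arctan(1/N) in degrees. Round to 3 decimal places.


1/N = 1/21.8 = 0.045872
angle = arctan(0.045872) = 0.045839 rad
angle = 0.045839 * 180/pi = 2.626 degrees

2.626


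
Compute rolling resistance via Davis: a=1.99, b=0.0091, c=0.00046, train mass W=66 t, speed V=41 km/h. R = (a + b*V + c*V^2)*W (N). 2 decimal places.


b*V = 0.0091 * 41 = 0.3731
c*V^2 = 0.00046 * 1681 = 0.77326
R_per_t = 1.99 + 0.3731 + 0.77326 = 3.13636 N/t
R_total = 3.13636 * 66 = 207.00 N

207.00


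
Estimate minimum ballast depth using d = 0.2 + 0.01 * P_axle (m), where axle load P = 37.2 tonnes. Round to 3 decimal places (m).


d = 0.2 + 0.01 * 37.2
d = 0.2 + 0.372
d = 0.572 m

0.572


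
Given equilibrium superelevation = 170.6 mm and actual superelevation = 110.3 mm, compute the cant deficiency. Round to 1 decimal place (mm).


Cant deficiency = equilibrium cant - actual cant
CD = 170.6 - 110.3
CD = 60.3 mm

60.3


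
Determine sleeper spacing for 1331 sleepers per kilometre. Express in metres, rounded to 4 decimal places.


Spacing = 1000 m / number of sleepers
Spacing = 1000 / 1331
Spacing = 0.7513 m

0.7513


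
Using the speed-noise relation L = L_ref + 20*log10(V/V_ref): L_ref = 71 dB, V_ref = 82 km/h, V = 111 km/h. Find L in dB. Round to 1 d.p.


V/V_ref = 111 / 82 = 1.353659
log10(1.353659) = 0.131509
20 * 0.131509 = 2.6302
L = 71 + 2.6302 = 73.6 dB

73.6


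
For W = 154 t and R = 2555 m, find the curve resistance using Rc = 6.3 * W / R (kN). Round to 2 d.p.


Rc = 6.3 * W / R
Rc = 6.3 * 154 / 2555
Rc = 970.2 / 2555
Rc = 0.38 kN

0.38


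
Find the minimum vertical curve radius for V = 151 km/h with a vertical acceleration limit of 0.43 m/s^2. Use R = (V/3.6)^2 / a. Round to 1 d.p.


Convert speed: V = 151 / 3.6 = 41.9444 m/s
V^2 = 1759.3364 m^2/s^2
R_v = 1759.3364 / 0.43
R_v = 4091.5 m

4091.5


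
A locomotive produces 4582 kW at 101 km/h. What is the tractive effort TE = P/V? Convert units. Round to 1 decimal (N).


Convert: P = 4582 kW = 4582000 W
V = 101 / 3.6 = 28.0556 m/s
TE = 4582000 / 28.0556
TE = 163318.8 N

163318.8


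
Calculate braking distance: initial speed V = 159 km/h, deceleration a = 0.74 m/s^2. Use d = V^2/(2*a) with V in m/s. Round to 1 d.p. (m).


Convert speed: V = 159 / 3.6 = 44.1667 m/s
V^2 = 1950.6944
d = 1950.6944 / (2 * 0.74)
d = 1950.6944 / 1.48
d = 1318.0 m

1318.0


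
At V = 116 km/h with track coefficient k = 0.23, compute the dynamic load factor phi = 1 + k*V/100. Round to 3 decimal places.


phi = 1 + k * V / 100
phi = 1 + 0.23 * 116 / 100
phi = 1 + 0.2668
phi = 1.267

1.267


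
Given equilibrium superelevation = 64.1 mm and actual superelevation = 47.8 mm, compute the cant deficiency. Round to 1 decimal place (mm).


Cant deficiency = equilibrium cant - actual cant
CD = 64.1 - 47.8
CD = 16.3 mm

16.3


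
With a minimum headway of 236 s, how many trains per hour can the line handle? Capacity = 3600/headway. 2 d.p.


Capacity = 3600 / headway
Capacity = 3600 / 236
Capacity = 15.25 trains/hour

15.25


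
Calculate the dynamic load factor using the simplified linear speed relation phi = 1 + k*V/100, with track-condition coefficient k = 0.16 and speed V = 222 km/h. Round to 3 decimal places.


phi = 1 + k * V / 100
phi = 1 + 0.16 * 222 / 100
phi = 1 + 0.3552
phi = 1.355

1.355


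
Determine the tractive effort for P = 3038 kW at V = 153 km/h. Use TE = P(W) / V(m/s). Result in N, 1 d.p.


Convert: P = 3038 kW = 3038000 W
V = 153 / 3.6 = 42.5 m/s
TE = 3038000 / 42.5
TE = 71482.4 N

71482.4


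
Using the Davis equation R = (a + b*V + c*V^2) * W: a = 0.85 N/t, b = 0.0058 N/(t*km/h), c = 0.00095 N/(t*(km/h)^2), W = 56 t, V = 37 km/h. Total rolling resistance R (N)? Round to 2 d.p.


b*V = 0.0058 * 37 = 0.2146
c*V^2 = 0.00095 * 1369 = 1.30055
R_per_t = 0.85 + 0.2146 + 1.30055 = 2.36515 N/t
R_total = 2.36515 * 56 = 132.45 N

132.45


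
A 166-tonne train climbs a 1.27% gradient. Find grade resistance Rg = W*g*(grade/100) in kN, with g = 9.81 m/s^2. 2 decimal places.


Rg = W * 9.81 * grade / 100
Rg = 166 * 9.81 * 1.27 / 100
Rg = 1628.46 * 0.0127
Rg = 20.68 kN

20.68


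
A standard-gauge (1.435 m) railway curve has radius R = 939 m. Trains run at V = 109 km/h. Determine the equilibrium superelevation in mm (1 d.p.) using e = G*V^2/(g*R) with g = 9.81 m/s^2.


Convert speed: V = 109 / 3.6 = 30.2778 m/s
Apply formula: e = 1.435 * 30.2778^2 / (9.81 * 939)
e = 1.435 * 916.7438 / 9211.59
e = 0.142812 m = 142.8 mm

142.8


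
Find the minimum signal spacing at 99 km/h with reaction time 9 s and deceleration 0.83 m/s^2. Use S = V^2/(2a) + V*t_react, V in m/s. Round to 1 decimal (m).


V = 99 / 3.6 = 27.5 m/s
Braking distance = 27.5^2 / (2*0.83) = 455.5723 m
Sighting distance = 27.5 * 9 = 247.5 m
S = 455.5723 + 247.5 = 703.1 m

703.1


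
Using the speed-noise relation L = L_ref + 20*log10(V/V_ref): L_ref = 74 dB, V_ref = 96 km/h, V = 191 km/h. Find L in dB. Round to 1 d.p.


V/V_ref = 191 / 96 = 1.989583
log10(1.989583) = 0.298762
20 * 0.298762 = 5.9752
L = 74 + 5.9752 = 80.0 dB

80.0


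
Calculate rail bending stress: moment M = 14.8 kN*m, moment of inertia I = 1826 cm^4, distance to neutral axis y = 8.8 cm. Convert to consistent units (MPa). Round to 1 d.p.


Convert units:
M = 14.8 kN*m = 14800000 N*mm
y = 8.8 cm = 88 mm
I = 1826 cm^4 = 18260000 mm^4
sigma = 14800000 * 88 / 18260000
sigma = 71.3 MPa

71.3


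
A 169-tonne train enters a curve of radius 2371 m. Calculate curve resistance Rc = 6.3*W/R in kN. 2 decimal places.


Rc = 6.3 * W / R
Rc = 6.3 * 169 / 2371
Rc = 1064.7 / 2371
Rc = 0.45 kN

0.45


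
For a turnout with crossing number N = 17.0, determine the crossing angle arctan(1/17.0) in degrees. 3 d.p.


1/N = 1/17.0 = 0.058824
angle = arctan(0.058824) = 0.058756 rad
angle = 0.058756 * 180/pi = 3.366 degrees

3.366


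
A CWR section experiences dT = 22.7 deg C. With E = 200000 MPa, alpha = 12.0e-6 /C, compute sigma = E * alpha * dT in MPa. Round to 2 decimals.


sigma = E * alpha * dT
sigma = 200000 * 12.0e-6 * 22.7
sigma = 2.4 * 22.7
sigma = 54.48 MPa

54.48


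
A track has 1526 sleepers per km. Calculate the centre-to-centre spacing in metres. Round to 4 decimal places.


Spacing = 1000 m / number of sleepers
Spacing = 1000 / 1526
Spacing = 0.6553 m

0.6553


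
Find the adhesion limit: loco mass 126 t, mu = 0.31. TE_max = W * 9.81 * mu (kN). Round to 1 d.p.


TE_max = W * g * mu
TE_max = 126 * 9.81 * 0.31
TE_max = 1236.06 * 0.31
TE_max = 383.2 kN

383.2


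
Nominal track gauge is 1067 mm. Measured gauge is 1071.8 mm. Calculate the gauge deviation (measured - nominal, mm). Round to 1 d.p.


Deviation = measured - nominal
Deviation = 1071.8 - 1067
Deviation = 4.8 mm

4.8


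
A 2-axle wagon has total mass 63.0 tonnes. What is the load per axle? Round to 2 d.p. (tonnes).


Load per axle = total weight / number of axles
Load = 63.0 / 2
Load = 31.50 tonnes

31.50


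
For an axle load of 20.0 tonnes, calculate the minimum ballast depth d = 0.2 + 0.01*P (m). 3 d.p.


d = 0.2 + 0.01 * 20.0
d = 0.2 + 0.2
d = 0.400 m

0.400


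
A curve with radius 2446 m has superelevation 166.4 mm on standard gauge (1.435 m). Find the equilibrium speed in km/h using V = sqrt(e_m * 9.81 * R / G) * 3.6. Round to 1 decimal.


Convert cant: e = 166.4 mm = 0.1664 m
V_ms = sqrt(0.1664 * 9.81 * 2446 / 1.435)
V_ms = sqrt(2782.446874) = 52.7489 m/s
V = 52.7489 * 3.6 = 189.9 km/h

189.9


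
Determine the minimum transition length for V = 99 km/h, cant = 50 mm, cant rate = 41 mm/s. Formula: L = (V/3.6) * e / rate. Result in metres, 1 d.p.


Convert speed: V = 99 / 3.6 = 27.5 m/s
L = 27.5 * 50 / 41
L = 1375.0 / 41
L = 33.5 m

33.5


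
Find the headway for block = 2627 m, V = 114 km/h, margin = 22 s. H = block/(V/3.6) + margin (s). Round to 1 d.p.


V = 114 / 3.6 = 31.6667 m/s
Block traversal time = 2627 / 31.6667 = 82.9579 s
Headway = 82.9579 + 22
Headway = 105.0 s

105.0


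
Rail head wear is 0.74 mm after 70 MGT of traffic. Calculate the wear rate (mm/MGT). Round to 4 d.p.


Wear rate = total wear / cumulative tonnage
Rate = 0.74 / 70
Rate = 0.0106 mm/MGT

0.0106


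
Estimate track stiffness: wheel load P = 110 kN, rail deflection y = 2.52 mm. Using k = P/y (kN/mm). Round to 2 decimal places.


Track stiffness k = P / y
k = 110 / 2.52
k = 43.65 kN/mm

43.65


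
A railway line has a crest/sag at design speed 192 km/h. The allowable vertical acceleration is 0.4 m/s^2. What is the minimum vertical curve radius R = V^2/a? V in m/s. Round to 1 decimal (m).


Convert speed: V = 192 / 3.6 = 53.3333 m/s
V^2 = 2844.4444 m^2/s^2
R_v = 2844.4444 / 0.4
R_v = 7111.1 m

7111.1


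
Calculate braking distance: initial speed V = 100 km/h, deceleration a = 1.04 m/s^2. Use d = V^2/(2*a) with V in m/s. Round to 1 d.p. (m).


Convert speed: V = 100 / 3.6 = 27.7778 m/s
V^2 = 771.6049
d = 771.6049 / (2 * 1.04)
d = 771.6049 / 2.08
d = 371.0 m

371.0


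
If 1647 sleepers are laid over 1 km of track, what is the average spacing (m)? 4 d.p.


Spacing = 1000 m / number of sleepers
Spacing = 1000 / 1647
Spacing = 0.6072 m

0.6072


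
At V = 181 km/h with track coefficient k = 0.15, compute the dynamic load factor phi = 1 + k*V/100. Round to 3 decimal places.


phi = 1 + k * V / 100
phi = 1 + 0.15 * 181 / 100
phi = 1 + 0.2715
phi = 1.272

1.272


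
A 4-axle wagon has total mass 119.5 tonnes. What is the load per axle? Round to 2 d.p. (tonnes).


Load per axle = total weight / number of axles
Load = 119.5 / 4
Load = 29.88 tonnes

29.88


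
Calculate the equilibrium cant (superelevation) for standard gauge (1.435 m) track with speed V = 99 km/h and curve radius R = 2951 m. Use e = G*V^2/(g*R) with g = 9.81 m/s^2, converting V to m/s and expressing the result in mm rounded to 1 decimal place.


Convert speed: V = 99 / 3.6 = 27.5 m/s
Apply formula: e = 1.435 * 27.5^2 / (9.81 * 2951)
e = 1.435 * 756.25 / 28949.31
e = 0.037487 m = 37.5 mm

37.5


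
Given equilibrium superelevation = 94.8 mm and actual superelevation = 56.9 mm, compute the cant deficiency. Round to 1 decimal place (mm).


Cant deficiency = equilibrium cant - actual cant
CD = 94.8 - 56.9
CD = 37.9 mm

37.9


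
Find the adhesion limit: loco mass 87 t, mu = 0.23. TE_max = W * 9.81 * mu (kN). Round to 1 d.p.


TE_max = W * g * mu
TE_max = 87 * 9.81 * 0.23
TE_max = 853.47 * 0.23
TE_max = 196.3 kN

196.3


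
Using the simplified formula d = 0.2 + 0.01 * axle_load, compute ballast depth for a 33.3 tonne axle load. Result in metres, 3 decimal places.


d = 0.2 + 0.01 * 33.3
d = 0.2 + 0.333
d = 0.533 m

0.533


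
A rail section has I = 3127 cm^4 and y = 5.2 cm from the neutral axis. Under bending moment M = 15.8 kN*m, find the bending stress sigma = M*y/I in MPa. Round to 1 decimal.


Convert units:
M = 15.8 kN*m = 15800000 N*mm
y = 5.2 cm = 52 mm
I = 3127 cm^4 = 31270000 mm^4
sigma = 15800000 * 52 / 31270000
sigma = 26.3 MPa

26.3


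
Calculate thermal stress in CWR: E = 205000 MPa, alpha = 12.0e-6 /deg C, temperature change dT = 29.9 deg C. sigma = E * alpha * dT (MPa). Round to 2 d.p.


sigma = E * alpha * dT
sigma = 205000 * 12.0e-6 * 29.9
sigma = 2.46 * 29.9
sigma = 73.55 MPa

73.55


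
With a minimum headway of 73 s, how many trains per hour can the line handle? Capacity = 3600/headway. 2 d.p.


Capacity = 3600 / headway
Capacity = 3600 / 73
Capacity = 49.32 trains/hour

49.32


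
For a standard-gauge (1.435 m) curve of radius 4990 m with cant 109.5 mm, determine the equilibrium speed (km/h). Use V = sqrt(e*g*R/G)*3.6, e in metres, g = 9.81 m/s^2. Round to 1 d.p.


Convert cant: e = 109.5 mm = 0.1095 m
V_ms = sqrt(0.1095 * 9.81 * 4990 / 1.435)
V_ms = sqrt(3735.354042) = 61.1175 m/s
V = 61.1175 * 3.6 = 220.0 km/h

220.0


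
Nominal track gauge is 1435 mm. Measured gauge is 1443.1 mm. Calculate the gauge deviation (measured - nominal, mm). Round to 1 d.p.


Deviation = measured - nominal
Deviation = 1443.1 - 1435
Deviation = 8.1 mm

8.1


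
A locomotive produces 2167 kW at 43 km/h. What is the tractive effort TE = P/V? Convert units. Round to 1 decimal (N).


Convert: P = 2167 kW = 2167000 W
V = 43 / 3.6 = 11.9444 m/s
TE = 2167000 / 11.9444
TE = 181423.3 N

181423.3


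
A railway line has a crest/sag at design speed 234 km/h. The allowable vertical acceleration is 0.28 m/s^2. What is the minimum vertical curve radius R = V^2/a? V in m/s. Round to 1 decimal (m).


Convert speed: V = 234 / 3.6 = 65.0 m/s
V^2 = 4225.0 m^2/s^2
R_v = 4225.0 / 0.28
R_v = 15089.3 m

15089.3


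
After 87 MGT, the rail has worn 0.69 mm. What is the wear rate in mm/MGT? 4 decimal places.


Wear rate = total wear / cumulative tonnage
Rate = 0.69 / 87
Rate = 0.0079 mm/MGT

0.0079


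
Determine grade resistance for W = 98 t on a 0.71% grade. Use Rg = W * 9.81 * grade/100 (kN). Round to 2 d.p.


Rg = W * 9.81 * grade / 100
Rg = 98 * 9.81 * 0.71 / 100
Rg = 961.38 * 0.0071
Rg = 6.83 kN

6.83


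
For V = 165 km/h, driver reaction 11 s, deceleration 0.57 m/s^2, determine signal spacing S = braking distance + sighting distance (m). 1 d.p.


V = 165 / 3.6 = 45.8333 m/s
Braking distance = 45.8333^2 / (2*0.57) = 1842.7144 m
Sighting distance = 45.8333 * 11 = 504.1667 m
S = 1842.7144 + 504.1667 = 2346.9 m

2346.9


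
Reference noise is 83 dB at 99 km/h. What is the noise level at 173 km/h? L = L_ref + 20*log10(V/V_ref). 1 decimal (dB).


V/V_ref = 173 / 99 = 1.747475
log10(1.747475) = 0.242411
20 * 0.242411 = 4.8482
L = 83 + 4.8482 = 87.8 dB

87.8


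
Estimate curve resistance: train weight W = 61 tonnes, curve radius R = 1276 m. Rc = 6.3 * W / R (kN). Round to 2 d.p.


Rc = 6.3 * W / R
Rc = 6.3 * 61 / 1276
Rc = 384.3 / 1276
Rc = 0.30 kN

0.30


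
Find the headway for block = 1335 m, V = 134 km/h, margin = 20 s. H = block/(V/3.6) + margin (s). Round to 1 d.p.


V = 134 / 3.6 = 37.2222 m/s
Block traversal time = 1335 / 37.2222 = 35.8657 s
Headway = 35.8657 + 20
Headway = 55.9 s

55.9


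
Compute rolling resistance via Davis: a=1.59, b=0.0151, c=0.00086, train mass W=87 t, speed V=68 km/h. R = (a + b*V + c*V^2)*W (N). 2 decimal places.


b*V = 0.0151 * 68 = 1.0268
c*V^2 = 0.00086 * 4624 = 3.97664
R_per_t = 1.59 + 1.0268 + 3.97664 = 6.59344 N/t
R_total = 6.59344 * 87 = 573.63 N

573.63


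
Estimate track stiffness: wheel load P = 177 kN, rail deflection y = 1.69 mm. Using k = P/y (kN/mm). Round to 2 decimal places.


Track stiffness k = P / y
k = 177 / 1.69
k = 104.73 kN/mm

104.73


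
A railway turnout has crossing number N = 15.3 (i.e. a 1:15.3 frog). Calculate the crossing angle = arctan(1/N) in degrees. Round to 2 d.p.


1/N = 1/15.3 = 0.065359
angle = arctan(0.065359) = 0.065267 rad
angle = 0.065267 * 180/pi = 3.74 degrees

3.74


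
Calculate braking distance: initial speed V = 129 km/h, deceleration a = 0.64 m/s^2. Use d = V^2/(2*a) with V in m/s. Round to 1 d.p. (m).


Convert speed: V = 129 / 3.6 = 35.8333 m/s
V^2 = 1284.0278
d = 1284.0278 / (2 * 0.64)
d = 1284.0278 / 1.28
d = 1003.1 m

1003.1


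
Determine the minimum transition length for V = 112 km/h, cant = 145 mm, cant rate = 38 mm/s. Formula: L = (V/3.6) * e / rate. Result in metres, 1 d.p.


Convert speed: V = 112 / 3.6 = 31.1111 m/s
L = 31.1111 * 145 / 38
L = 4511.1111 / 38
L = 118.7 m

118.7


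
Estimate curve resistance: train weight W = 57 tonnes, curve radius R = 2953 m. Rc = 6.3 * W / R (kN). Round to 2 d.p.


Rc = 6.3 * W / R
Rc = 6.3 * 57 / 2953
Rc = 359.1 / 2953
Rc = 0.12 kN

0.12


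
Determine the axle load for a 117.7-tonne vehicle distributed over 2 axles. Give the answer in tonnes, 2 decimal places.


Load per axle = total weight / number of axles
Load = 117.7 / 2
Load = 58.85 tonnes

58.85


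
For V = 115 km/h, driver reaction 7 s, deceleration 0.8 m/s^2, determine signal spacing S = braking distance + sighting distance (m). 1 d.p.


V = 115 / 3.6 = 31.9444 m/s
Braking distance = 31.9444^2 / (2*0.8) = 637.7797 m
Sighting distance = 31.9444 * 7 = 223.6111 m
S = 637.7797 + 223.6111 = 861.4 m

861.4


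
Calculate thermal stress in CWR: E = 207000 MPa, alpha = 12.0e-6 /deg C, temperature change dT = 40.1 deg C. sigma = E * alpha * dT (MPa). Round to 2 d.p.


sigma = E * alpha * dT
sigma = 207000 * 12.0e-6 * 40.1
sigma = 2.484 * 40.1
sigma = 99.61 MPa

99.61


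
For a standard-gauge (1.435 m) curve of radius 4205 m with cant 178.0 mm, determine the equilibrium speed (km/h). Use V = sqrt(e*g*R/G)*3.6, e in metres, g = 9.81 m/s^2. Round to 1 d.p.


Convert cant: e = 178.0 mm = 0.1780 m
V_ms = sqrt(0.1780 * 9.81 * 4205 / 1.435)
V_ms = sqrt(5116.854983) = 71.5322 m/s
V = 71.5322 * 3.6 = 257.5 km/h

257.5


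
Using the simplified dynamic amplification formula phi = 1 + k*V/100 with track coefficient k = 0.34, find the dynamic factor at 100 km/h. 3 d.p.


phi = 1 + k * V / 100
phi = 1 + 0.34 * 100 / 100
phi = 1 + 0.34
phi = 1.340

1.340


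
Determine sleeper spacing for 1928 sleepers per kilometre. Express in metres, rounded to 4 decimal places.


Spacing = 1000 m / number of sleepers
Spacing = 1000 / 1928
Spacing = 0.5187 m

0.5187


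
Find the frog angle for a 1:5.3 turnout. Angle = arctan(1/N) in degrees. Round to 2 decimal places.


1/N = 1/5.3 = 0.188679
angle = arctan(0.188679) = 0.186487 rad
angle = 0.186487 * 180/pi = 10.68 degrees

10.68


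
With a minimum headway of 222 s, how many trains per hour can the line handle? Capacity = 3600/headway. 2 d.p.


Capacity = 3600 / headway
Capacity = 3600 / 222
Capacity = 16.22 trains/hour

16.22


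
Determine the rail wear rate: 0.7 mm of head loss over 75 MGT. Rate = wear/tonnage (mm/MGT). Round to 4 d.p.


Wear rate = total wear / cumulative tonnage
Rate = 0.7 / 75
Rate = 0.0093 mm/MGT

0.0093


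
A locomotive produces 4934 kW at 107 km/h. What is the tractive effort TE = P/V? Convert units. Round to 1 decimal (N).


Convert: P = 4934 kW = 4934000 W
V = 107 / 3.6 = 29.7222 m/s
TE = 4934000 / 29.7222
TE = 166003.7 N

166003.7


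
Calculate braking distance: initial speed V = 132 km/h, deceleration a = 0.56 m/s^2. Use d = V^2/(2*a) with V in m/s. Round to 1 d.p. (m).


Convert speed: V = 132 / 3.6 = 36.6667 m/s
V^2 = 1344.4444
d = 1344.4444 / (2 * 0.56)
d = 1344.4444 / 1.12
d = 1200.4 m

1200.4


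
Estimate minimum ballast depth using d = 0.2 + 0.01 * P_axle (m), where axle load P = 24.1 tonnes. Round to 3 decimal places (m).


d = 0.2 + 0.01 * 24.1
d = 0.2 + 0.241
d = 0.441 m

0.441


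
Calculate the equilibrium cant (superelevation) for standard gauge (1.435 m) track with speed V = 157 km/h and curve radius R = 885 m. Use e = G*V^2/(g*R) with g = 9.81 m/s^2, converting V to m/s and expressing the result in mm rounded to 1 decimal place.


Convert speed: V = 157 / 3.6 = 43.6111 m/s
Apply formula: e = 1.435 * 43.6111^2 / (9.81 * 885)
e = 1.435 * 1901.929 / 8681.85
e = 0.314365 m = 314.4 mm

314.4


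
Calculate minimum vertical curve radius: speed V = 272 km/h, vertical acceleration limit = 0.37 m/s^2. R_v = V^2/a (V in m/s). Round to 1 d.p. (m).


Convert speed: V = 272 / 3.6 = 75.5556 m/s
V^2 = 5708.642 m^2/s^2
R_v = 5708.642 / 0.37
R_v = 15428.8 m

15428.8


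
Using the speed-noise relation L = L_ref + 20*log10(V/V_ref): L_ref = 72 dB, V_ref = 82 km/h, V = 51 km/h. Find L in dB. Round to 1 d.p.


V/V_ref = 51 / 82 = 0.621951
log10(0.621951) = -0.206244
20 * -0.206244 = -4.1249
L = 72 + -4.1249 = 67.9 dB

67.9


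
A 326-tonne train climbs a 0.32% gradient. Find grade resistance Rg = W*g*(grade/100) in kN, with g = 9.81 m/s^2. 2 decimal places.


Rg = W * 9.81 * grade / 100
Rg = 326 * 9.81 * 0.32 / 100
Rg = 3198.06 * 0.0032
Rg = 10.23 kN

10.23


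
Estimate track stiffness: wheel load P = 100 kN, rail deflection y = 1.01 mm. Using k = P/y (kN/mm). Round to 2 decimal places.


Track stiffness k = P / y
k = 100 / 1.01
k = 99.01 kN/mm

99.01


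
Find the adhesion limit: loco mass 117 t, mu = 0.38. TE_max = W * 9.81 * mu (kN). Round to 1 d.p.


TE_max = W * g * mu
TE_max = 117 * 9.81 * 0.38
TE_max = 1147.77 * 0.38
TE_max = 436.2 kN

436.2


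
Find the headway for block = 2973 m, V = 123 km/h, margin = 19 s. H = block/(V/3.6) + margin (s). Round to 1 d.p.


V = 123 / 3.6 = 34.1667 m/s
Block traversal time = 2973 / 34.1667 = 87.0146 s
Headway = 87.0146 + 19
Headway = 106.0 s

106.0


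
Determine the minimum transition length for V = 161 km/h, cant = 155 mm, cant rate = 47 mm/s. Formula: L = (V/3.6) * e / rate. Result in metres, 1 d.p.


Convert speed: V = 161 / 3.6 = 44.7222 m/s
L = 44.7222 * 155 / 47
L = 6931.9444 / 47
L = 147.5 m

147.5


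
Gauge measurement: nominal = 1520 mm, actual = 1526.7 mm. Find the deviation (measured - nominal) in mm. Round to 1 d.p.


Deviation = measured - nominal
Deviation = 1526.7 - 1520
Deviation = 6.7 mm

6.7


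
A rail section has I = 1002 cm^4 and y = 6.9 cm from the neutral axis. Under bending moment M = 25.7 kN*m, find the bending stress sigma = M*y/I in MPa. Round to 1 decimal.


Convert units:
M = 25.7 kN*m = 25700000 N*mm
y = 6.9 cm = 69 mm
I = 1002 cm^4 = 10020000 mm^4
sigma = 25700000 * 69 / 10020000
sigma = 177.0 MPa

177.0


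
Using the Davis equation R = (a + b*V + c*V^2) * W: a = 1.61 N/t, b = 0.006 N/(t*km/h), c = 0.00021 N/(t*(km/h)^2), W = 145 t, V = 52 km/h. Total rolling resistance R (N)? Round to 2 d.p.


b*V = 0.006 * 52 = 0.312
c*V^2 = 0.00021 * 2704 = 0.56784
R_per_t = 1.61 + 0.312 + 0.56784 = 2.48984 N/t
R_total = 2.48984 * 145 = 361.03 N

361.03


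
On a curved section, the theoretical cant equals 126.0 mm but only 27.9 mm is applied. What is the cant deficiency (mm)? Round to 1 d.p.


Cant deficiency = equilibrium cant - actual cant
CD = 126.0 - 27.9
CD = 98.1 mm

98.1


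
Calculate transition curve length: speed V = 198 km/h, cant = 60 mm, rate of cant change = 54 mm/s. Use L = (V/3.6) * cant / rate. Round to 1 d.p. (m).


Convert speed: V = 198 / 3.6 = 55.0 m/s
L = 55.0 * 60 / 54
L = 3300.0 / 54
L = 61.1 m

61.1


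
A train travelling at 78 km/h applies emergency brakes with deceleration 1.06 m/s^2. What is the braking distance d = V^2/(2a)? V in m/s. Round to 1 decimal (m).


Convert speed: V = 78 / 3.6 = 21.6667 m/s
V^2 = 469.4444
d = 469.4444 / (2 * 1.06)
d = 469.4444 / 2.12
d = 221.4 m

221.4


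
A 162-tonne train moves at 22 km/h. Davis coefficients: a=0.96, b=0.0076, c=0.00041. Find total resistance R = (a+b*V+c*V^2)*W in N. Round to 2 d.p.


b*V = 0.0076 * 22 = 0.1672
c*V^2 = 0.00041 * 484 = 0.19844
R_per_t = 0.96 + 0.1672 + 0.19844 = 1.32564 N/t
R_total = 1.32564 * 162 = 214.75 N

214.75


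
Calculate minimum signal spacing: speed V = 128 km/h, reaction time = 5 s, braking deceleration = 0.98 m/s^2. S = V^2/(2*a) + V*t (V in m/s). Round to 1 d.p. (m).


V = 128 / 3.6 = 35.5556 m/s
Braking distance = 35.5556^2 / (2*0.98) = 644.9987 m
Sighting distance = 35.5556 * 5 = 177.7778 m
S = 644.9987 + 177.7778 = 822.8 m

822.8


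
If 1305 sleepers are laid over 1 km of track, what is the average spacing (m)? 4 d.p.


Spacing = 1000 m / number of sleepers
Spacing = 1000 / 1305
Spacing = 0.7663 m

0.7663


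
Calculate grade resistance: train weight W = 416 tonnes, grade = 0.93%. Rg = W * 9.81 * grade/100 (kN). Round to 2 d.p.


Rg = W * 9.81 * grade / 100
Rg = 416 * 9.81 * 0.93 / 100
Rg = 4080.96 * 0.0093
Rg = 37.95 kN

37.95


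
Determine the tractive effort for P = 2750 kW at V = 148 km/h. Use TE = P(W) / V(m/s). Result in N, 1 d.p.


Convert: P = 2750 kW = 2750000 W
V = 148 / 3.6 = 41.1111 m/s
TE = 2750000 / 41.1111
TE = 66891.9 N

66891.9


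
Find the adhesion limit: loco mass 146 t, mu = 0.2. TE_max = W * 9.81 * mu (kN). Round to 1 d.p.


TE_max = W * g * mu
TE_max = 146 * 9.81 * 0.2
TE_max = 1432.26 * 0.2
TE_max = 286.5 kN

286.5


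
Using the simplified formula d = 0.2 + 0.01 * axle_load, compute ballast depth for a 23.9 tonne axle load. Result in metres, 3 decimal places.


d = 0.2 + 0.01 * 23.9
d = 0.2 + 0.239
d = 0.439 m

0.439


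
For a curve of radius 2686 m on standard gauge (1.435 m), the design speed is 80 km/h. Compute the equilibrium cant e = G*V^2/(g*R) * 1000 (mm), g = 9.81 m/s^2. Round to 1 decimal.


Convert speed: V = 80 / 3.6 = 22.2222 m/s
Apply formula: e = 1.435 * 22.2222^2 / (9.81 * 2686)
e = 1.435 * 493.8272 / 26349.66
e = 0.026894 m = 26.9 mm

26.9


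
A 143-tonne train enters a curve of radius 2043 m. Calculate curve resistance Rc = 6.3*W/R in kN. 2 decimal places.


Rc = 6.3 * W / R
Rc = 6.3 * 143 / 2043
Rc = 900.9 / 2043
Rc = 0.44 kN

0.44


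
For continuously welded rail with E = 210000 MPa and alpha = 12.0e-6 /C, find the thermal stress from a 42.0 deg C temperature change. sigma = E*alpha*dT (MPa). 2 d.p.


sigma = E * alpha * dT
sigma = 210000 * 12.0e-6 * 42.0
sigma = 2.52 * 42.0
sigma = 105.84 MPa

105.84


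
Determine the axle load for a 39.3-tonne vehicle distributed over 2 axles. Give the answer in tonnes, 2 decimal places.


Load per axle = total weight / number of axles
Load = 39.3 / 2
Load = 19.65 tonnes

19.65


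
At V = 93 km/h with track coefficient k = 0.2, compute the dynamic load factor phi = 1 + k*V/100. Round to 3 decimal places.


phi = 1 + k * V / 100
phi = 1 + 0.2 * 93 / 100
phi = 1 + 0.186
phi = 1.186

1.186


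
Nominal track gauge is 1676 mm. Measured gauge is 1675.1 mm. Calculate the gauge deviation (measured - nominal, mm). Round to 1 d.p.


Deviation = measured - nominal
Deviation = 1675.1 - 1676
Deviation = -0.9 mm

-0.9


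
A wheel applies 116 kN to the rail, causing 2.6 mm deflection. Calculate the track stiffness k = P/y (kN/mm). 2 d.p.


Track stiffness k = P / y
k = 116 / 2.6
k = 44.62 kN/mm

44.62


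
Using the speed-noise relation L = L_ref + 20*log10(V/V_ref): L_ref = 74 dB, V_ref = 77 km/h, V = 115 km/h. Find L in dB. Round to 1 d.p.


V/V_ref = 115 / 77 = 1.493506
log10(1.493506) = 0.174207
20 * 0.174207 = 3.4841
L = 74 + 3.4841 = 77.5 dB

77.5


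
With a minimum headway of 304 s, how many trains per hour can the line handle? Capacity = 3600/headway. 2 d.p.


Capacity = 3600 / headway
Capacity = 3600 / 304
Capacity = 11.84 trains/hour

11.84


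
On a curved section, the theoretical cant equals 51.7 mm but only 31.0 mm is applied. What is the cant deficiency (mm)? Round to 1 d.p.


Cant deficiency = equilibrium cant - actual cant
CD = 51.7 - 31.0
CD = 20.7 mm

20.7


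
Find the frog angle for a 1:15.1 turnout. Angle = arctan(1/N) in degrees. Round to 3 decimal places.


1/N = 1/15.1 = 0.066225
angle = arctan(0.066225) = 0.066129 rad
angle = 0.066129 * 180/pi = 3.789 degrees

3.789


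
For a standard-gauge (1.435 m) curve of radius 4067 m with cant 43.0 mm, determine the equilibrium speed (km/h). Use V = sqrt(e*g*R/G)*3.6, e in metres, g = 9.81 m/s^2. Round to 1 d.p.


Convert cant: e = 43.0 mm = 0.0430 m
V_ms = sqrt(0.0430 * 9.81 * 4067 / 1.435)
V_ms = sqrt(1195.527951) = 34.5764 m/s
V = 34.5764 * 3.6 = 124.5 km/h

124.5


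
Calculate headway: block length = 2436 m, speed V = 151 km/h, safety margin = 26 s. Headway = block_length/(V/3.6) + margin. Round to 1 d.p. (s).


V = 151 / 3.6 = 41.9444 m/s
Block traversal time = 2436 / 41.9444 = 58.0768 s
Headway = 58.0768 + 26
Headway = 84.1 s

84.1


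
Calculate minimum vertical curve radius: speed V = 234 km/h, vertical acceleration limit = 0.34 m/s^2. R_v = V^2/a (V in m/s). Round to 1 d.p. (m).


Convert speed: V = 234 / 3.6 = 65.0 m/s
V^2 = 4225.0 m^2/s^2
R_v = 4225.0 / 0.34
R_v = 12426.5 m

12426.5


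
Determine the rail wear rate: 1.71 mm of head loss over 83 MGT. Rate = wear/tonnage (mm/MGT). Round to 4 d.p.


Wear rate = total wear / cumulative tonnage
Rate = 1.71 / 83
Rate = 0.0206 mm/MGT

0.0206


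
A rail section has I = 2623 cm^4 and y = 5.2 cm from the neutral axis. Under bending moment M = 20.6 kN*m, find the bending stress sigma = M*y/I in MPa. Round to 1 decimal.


Convert units:
M = 20.6 kN*m = 20600000 N*mm
y = 5.2 cm = 52 mm
I = 2623 cm^4 = 26230000 mm^4
sigma = 20600000 * 52 / 26230000
sigma = 40.8 MPa

40.8


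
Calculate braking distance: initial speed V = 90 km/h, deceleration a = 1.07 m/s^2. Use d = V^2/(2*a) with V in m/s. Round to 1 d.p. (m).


Convert speed: V = 90 / 3.6 = 25.0 m/s
V^2 = 625.0
d = 625.0 / (2 * 1.07)
d = 625.0 / 2.14
d = 292.1 m

292.1


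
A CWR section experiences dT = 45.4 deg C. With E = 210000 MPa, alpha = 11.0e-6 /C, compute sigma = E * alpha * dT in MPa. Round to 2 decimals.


sigma = E * alpha * dT
sigma = 210000 * 11.0e-6 * 45.4
sigma = 2.31 * 45.4
sigma = 104.87 MPa

104.87


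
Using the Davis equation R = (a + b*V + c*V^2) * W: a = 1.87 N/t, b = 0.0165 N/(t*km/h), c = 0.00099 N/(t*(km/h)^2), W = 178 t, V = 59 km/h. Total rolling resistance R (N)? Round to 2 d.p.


b*V = 0.0165 * 59 = 0.9735
c*V^2 = 0.00099 * 3481 = 3.44619
R_per_t = 1.87 + 0.9735 + 3.44619 = 6.28969 N/t
R_total = 6.28969 * 178 = 1119.56 N

1119.56


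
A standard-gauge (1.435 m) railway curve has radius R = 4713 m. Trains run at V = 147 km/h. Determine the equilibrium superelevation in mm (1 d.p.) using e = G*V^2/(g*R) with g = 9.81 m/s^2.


Convert speed: V = 147 / 3.6 = 40.8333 m/s
Apply formula: e = 1.435 * 40.8333^2 / (9.81 * 4713)
e = 1.435 * 1667.3611 / 46234.53
e = 0.051751 m = 51.8 mm

51.8


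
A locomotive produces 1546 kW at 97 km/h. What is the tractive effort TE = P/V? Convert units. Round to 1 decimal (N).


Convert: P = 1546 kW = 1546000 W
V = 97 / 3.6 = 26.9444 m/s
TE = 1546000 / 26.9444
TE = 57377.3 N

57377.3


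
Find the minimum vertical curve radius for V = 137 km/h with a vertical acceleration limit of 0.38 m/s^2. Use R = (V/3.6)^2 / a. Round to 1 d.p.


Convert speed: V = 137 / 3.6 = 38.0556 m/s
V^2 = 1448.2253 m^2/s^2
R_v = 1448.2253 / 0.38
R_v = 3811.1 m

3811.1


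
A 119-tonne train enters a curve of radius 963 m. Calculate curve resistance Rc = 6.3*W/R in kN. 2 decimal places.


Rc = 6.3 * W / R
Rc = 6.3 * 119 / 963
Rc = 749.7 / 963
Rc = 0.78 kN

0.78


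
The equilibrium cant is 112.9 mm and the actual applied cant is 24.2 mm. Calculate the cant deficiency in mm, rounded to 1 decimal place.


Cant deficiency = equilibrium cant - actual cant
CD = 112.9 - 24.2
CD = 88.7 mm

88.7


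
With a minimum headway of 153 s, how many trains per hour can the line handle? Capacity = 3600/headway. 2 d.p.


Capacity = 3600 / headway
Capacity = 3600 / 153
Capacity = 23.53 trains/hour

23.53


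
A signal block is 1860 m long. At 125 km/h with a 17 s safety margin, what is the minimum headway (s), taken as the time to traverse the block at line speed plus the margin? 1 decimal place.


V = 125 / 3.6 = 34.7222 m/s
Block traversal time = 1860 / 34.7222 = 53.568 s
Headway = 53.568 + 17
Headway = 70.6 s

70.6


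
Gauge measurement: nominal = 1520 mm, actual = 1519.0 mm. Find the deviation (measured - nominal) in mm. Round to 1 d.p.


Deviation = measured - nominal
Deviation = 1519.0 - 1520
Deviation = -1.0 mm

-1.0


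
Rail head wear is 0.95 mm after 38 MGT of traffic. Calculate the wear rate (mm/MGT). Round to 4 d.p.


Wear rate = total wear / cumulative tonnage
Rate = 0.95 / 38
Rate = 0.0250 mm/MGT

0.0250


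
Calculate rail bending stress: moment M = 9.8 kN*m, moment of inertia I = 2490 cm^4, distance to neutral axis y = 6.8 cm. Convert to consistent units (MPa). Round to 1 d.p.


Convert units:
M = 9.8 kN*m = 9800000 N*mm
y = 6.8 cm = 68 mm
I = 2490 cm^4 = 24900000 mm^4
sigma = 9800000 * 68 / 24900000
sigma = 26.8 MPa

26.8


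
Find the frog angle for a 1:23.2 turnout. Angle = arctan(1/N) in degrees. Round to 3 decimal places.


1/N = 1/23.2 = 0.043103
angle = arctan(0.043103) = 0.043077 rad
angle = 0.043077 * 180/pi = 2.468 degrees

2.468


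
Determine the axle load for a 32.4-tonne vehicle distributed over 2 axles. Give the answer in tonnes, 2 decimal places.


Load per axle = total weight / number of axles
Load = 32.4 / 2
Load = 16.20 tonnes

16.20


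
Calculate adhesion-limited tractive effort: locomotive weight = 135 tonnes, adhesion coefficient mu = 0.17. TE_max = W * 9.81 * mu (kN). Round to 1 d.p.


TE_max = W * g * mu
TE_max = 135 * 9.81 * 0.17
TE_max = 1324.35 * 0.17
TE_max = 225.1 kN

225.1


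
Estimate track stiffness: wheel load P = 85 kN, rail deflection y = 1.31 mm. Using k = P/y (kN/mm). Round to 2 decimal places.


Track stiffness k = P / y
k = 85 / 1.31
k = 64.89 kN/mm

64.89


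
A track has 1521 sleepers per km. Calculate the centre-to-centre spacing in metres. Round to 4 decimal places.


Spacing = 1000 m / number of sleepers
Spacing = 1000 / 1521
Spacing = 0.6575 m

0.6575


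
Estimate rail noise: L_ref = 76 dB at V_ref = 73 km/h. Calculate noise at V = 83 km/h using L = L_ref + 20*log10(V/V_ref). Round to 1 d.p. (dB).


V/V_ref = 83 / 73 = 1.136986
log10(1.136986) = 0.055755
20 * 0.055755 = 1.1151
L = 76 + 1.1151 = 77.1 dB

77.1


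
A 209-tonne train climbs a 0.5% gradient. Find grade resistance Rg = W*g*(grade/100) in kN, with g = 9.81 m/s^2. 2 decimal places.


Rg = W * 9.81 * grade / 100
Rg = 209 * 9.81 * 0.5 / 100
Rg = 2050.29 * 0.005
Rg = 10.25 kN

10.25


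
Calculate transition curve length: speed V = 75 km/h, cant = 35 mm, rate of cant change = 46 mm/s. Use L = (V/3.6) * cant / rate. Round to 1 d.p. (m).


Convert speed: V = 75 / 3.6 = 20.8333 m/s
L = 20.8333 * 35 / 46
L = 729.1667 / 46
L = 15.9 m

15.9


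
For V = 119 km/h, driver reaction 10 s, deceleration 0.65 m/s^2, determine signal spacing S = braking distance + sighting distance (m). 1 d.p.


V = 119 / 3.6 = 33.0556 m/s
Braking distance = 33.0556^2 / (2*0.65) = 840.5152 m
Sighting distance = 33.0556 * 10 = 330.5556 m
S = 840.5152 + 330.5556 = 1171.1 m

1171.1


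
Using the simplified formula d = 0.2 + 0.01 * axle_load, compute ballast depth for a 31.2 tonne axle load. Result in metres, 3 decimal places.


d = 0.2 + 0.01 * 31.2
d = 0.2 + 0.312
d = 0.512 m

0.512


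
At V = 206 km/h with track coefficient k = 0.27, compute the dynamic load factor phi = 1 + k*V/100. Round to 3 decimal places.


phi = 1 + k * V / 100
phi = 1 + 0.27 * 206 / 100
phi = 1 + 0.5562
phi = 1.556

1.556


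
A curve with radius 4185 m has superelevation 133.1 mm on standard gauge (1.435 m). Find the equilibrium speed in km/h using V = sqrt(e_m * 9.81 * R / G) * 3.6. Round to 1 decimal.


Convert cant: e = 133.1 mm = 0.1331 m
V_ms = sqrt(0.1331 * 9.81 * 4185 / 1.435)
V_ms = sqrt(3807.944624) = 61.7085 m/s
V = 61.7085 * 3.6 = 222.2 km/h

222.2


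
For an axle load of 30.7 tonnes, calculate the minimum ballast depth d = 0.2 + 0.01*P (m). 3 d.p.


d = 0.2 + 0.01 * 30.7
d = 0.2 + 0.307
d = 0.507 m

0.507


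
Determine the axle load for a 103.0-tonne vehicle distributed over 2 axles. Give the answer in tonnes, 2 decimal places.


Load per axle = total weight / number of axles
Load = 103.0 / 2
Load = 51.50 tonnes

51.50


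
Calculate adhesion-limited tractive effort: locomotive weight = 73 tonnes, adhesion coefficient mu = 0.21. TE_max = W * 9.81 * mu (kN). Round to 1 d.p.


TE_max = W * g * mu
TE_max = 73 * 9.81 * 0.21
TE_max = 716.13 * 0.21
TE_max = 150.4 kN

150.4


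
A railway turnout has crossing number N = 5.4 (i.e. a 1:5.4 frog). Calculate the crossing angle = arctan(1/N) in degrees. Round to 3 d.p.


1/N = 1/5.4 = 0.185185
angle = arctan(0.185185) = 0.183111 rad
angle = 0.183111 * 180/pi = 10.491 degrees

10.491


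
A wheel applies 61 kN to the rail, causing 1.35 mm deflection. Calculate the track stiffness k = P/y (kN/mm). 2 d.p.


Track stiffness k = P / y
k = 61 / 1.35
k = 45.19 kN/mm

45.19


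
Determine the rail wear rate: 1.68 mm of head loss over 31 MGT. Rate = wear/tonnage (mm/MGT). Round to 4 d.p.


Wear rate = total wear / cumulative tonnage
Rate = 1.68 / 31
Rate = 0.0542 mm/MGT

0.0542


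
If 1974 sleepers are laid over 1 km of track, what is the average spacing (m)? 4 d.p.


Spacing = 1000 m / number of sleepers
Spacing = 1000 / 1974
Spacing = 0.5066 m

0.5066
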